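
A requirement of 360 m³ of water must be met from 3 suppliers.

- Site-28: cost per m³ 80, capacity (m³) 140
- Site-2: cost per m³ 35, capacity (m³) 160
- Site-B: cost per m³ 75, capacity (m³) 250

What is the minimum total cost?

Use suppliers in increasing cost order.
Site-2 (35): use full 160 ; 200 m³ to go.
Take 200 from Site-B at 75 to finish.
Site-28: unused.
Cost = 160×35 + 200×75 = 20600.

20600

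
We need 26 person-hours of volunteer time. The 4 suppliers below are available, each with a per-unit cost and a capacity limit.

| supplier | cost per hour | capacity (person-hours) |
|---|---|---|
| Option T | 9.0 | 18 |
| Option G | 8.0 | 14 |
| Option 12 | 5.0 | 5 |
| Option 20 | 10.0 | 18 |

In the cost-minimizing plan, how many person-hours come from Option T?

Fill from the cheapest supplier first.
Option 12 (5.0): use full 5 ; 21 person-hours to go.
Option G (8.0): use full 14 ; 7 person-hours to go.
Option T (9.0): take the remaining 7 ; done.
Option 20: unused.

7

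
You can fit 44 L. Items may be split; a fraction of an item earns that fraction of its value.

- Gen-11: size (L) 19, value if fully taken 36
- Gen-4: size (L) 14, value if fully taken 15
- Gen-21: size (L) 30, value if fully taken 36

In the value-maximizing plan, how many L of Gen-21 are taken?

25

Best value per unit of size first: Gen-11 36/19≈1.89, Gen-21 36/30≈1.2, Gen-4 15/14≈1.07.
All 19 L of Gen-11 fit (value 36) ; 25 remain.
Fill the last 25 L with part of Gen-21: 25/30 of it earns 30.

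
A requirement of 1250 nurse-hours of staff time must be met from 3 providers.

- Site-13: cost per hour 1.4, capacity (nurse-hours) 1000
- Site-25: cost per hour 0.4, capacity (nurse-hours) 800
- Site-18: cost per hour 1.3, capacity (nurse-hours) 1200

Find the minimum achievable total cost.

Use providers in increasing cost order.
Site-25 (0.4): use full 800 ; 450 nurse-hours to go.
Site-18 (1.3): take the remaining 450 ; done.
Site-13: unused.
Cost = 800×0.4 + 450×1.3 = 905.

905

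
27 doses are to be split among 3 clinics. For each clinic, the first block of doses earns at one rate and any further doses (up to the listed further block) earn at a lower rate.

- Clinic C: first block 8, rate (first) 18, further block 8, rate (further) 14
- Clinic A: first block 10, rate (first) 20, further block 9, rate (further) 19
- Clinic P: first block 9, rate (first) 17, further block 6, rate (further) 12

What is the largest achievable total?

Rank every tier by rate: Clinic A/tier1 20 > Clinic A/tier2 19 > Clinic C/tier1 18 > Clinic P/tier1 17 > Clinic C/tier2 14 > Clinic P/tier2 12.
Fill Clinic A tier1 block (10 at 20) — 17 left.
Clinic A tier2 at 19: fill all 9 — 8 left.
Clinic C/tier1 (18): +8 — 0 left.
Total = 20×10 + 19×9 + 18×8 = 515.

515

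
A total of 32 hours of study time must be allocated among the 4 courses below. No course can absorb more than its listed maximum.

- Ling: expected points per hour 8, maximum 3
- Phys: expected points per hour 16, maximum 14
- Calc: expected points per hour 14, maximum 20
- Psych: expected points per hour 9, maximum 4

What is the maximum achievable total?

476

Rank by expected points per hour: Phys 16 > Calc 14 > Psych 9 > Ling 8.
Phys: +14 to 14 (cap) → 18 left.
Calc has room for 20 but only 18 remain, so it gets 18.
Total = 16×14 + 14×18 = 476.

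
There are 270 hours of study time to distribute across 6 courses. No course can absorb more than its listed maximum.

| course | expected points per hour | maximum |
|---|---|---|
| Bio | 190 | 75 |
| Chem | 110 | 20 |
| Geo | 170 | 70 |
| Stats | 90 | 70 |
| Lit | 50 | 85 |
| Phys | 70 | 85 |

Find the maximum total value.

37100

Rank by expected points per hour: Bio 190 > Geo 170 > Chem 110 > Stats 90 > Phys 70 > Lit 50.
Bio: +75 to 75 (cap) ; 195 left.
Geo: +70 to 70 (cap) ; 125 left.
Give Chem 20 to hit its cap of 20 ; 105 left.
Stats takes 70 to reach its cap of 70 ; 35 left.
Only 35 left; Phys takes them to reach 35.
Total = 190×75 + 110×20 + 170×70 + 90×70 + 70×35 = 37100.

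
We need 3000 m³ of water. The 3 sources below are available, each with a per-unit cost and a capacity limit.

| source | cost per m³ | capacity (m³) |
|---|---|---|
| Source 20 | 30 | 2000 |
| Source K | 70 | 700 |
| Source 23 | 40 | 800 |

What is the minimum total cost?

106000

Use sources in increasing cost order.
Source 20 at 30: take all 2000 m³ → 1000 still needed.
Source 23 (40): use full 800 → 200 m³ to go.
Source K at 70: take 200 of its 700 → requirement met.
Cost = 2000×30 + 800×40 + 200×70 = 106000.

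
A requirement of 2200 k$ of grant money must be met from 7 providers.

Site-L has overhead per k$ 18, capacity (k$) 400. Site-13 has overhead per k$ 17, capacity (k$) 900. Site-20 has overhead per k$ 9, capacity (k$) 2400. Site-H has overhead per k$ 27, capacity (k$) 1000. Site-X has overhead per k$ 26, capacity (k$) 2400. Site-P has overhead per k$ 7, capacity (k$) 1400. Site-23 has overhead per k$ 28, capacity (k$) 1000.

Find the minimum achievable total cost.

17000

Fill from the cheapest provider first.
Take 1400 from Site-P at 7 ; need 800 more.
Site-20 at 9: take 800 of its 2400 ; requirement met.
Site-13, Site-L, Site-X, Site-H, Site-23: unused.
Cost = 1400×7 + 800×9 = 17000.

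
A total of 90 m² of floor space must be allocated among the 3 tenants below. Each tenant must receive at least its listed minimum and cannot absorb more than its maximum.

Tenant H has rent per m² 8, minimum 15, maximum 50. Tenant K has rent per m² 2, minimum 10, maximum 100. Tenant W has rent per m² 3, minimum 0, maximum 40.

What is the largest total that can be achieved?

510

Meeting every minimum uses 15+10+0 = 25 m², leaving 65.
Rank by rent per m²: Tenant H 8 > Tenant W 3 > Tenant K 2.
Tenant H takes 35 more to reach its cap of 50 ; 30 left.
Only 30 left; Tenant W takes them to reach 30.
Total = 8×50 + 2×10 + 3×30 = 510.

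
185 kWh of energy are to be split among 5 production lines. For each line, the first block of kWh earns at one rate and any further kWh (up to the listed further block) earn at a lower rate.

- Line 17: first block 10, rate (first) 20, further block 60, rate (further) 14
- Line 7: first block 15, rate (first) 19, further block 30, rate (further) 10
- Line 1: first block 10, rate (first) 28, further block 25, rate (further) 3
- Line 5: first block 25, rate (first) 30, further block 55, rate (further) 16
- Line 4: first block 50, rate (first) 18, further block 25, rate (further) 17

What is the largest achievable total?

3640

Order all 10 blocks by rate: Line 5/T1 30 > Line 1/T1 28 > Line 17/T1 20 > Line 7/T1 19 > Line 4/T1 18 > Line 4/T2 17 > Line 5/T2 16 > Line 17/T2 14 > Line 7/T2 10 > Line 1/T2 3.
Line 5 T1 at 30: fill all 25 — 160 left.
Line 1/T1 (28): +10 — 150 left.
Line 17 T1 at 20: fill all 10 — 140 left.
Line 7 T1 at 19: fill all 15 — 125 left.
Fill Line 4 T1 block (50 at 18) — 75 left.
Fill Line 4 T2 block (25 at 17) — 50 left.
Line 5 T2 at 16: only 50 left, fill 50.
Total = 30×25 + 28×10 + 20×10 + 19×15 + 18×50 + 17×25 + 16×50 = 3640.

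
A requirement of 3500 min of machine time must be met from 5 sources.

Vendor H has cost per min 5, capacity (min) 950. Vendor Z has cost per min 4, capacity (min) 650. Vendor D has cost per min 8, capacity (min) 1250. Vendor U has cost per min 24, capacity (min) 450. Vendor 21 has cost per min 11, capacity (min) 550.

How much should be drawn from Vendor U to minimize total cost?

Cheapest first:
Vendor Z (4): use full 650 → 2850 min to go.
Vendor H at 5: take all 950 min → 1900 still needed.
Vendor D (8): use full 1250 → 650 min to go.
Vendor 21 (11): use full 550 → 100 min to go.
Take 100 from Vendor U at 24 to finish.

100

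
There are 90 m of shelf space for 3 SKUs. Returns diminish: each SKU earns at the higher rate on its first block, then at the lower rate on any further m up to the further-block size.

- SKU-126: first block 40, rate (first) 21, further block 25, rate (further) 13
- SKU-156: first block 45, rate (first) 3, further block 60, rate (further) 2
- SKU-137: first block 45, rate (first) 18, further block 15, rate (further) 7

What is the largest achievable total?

1715

Rank every tier by rate: SKU-126/T1 21 > SKU-137/T1 18 > SKU-126/T2 13 > SKU-137/T2 7 > SKU-156/T1 3 > SKU-156/T2 2.
SKU-126 T1 at 21: fill all 40 ; 50 left.
SKU-137/T1 (18): +45 ; 5 left.
SKU-126/T2: +5 of 25 at 13; pool empty.
Total = 21×40 + 18×45 + 13×5 = 1715.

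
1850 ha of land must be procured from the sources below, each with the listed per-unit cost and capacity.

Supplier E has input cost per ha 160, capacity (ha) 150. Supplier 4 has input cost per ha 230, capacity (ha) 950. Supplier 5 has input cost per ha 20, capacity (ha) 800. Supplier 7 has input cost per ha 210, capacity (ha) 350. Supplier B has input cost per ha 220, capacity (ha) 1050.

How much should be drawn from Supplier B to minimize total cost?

Cheapest first:
Supplier 5 at 20: take all 800 ha ; 1050 still needed.
Supplier E (160): use full 150 ; 900 ha to go.
Take 350 from Supplier 7 at 210 ; need 550 more.
Supplier B (220): take the remaining 550 ; done.
Supplier 4: unused.

550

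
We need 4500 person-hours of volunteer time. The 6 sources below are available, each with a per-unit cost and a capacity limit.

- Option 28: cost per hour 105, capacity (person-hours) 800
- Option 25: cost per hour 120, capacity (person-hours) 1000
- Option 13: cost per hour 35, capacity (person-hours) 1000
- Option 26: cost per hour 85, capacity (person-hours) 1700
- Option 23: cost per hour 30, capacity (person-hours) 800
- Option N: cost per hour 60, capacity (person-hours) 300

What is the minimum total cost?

Fill from the cheapest source first.
Option 23 at 30: take all 800 person-hours — 3700 still needed.
Option 13 (35): use full 1000 — 2700 person-hours to go.
Option N at 60: take all 300 person-hours — 2400 still needed.
Take 1700 from Option 26 at 85 — need 700 more.
Option 28 (105): take the remaining 700 — done.
Option 25: unused.
Cost = 800×30 + 1000×35 + 300×60 + 1700×85 + 700×105 = 295000.

295000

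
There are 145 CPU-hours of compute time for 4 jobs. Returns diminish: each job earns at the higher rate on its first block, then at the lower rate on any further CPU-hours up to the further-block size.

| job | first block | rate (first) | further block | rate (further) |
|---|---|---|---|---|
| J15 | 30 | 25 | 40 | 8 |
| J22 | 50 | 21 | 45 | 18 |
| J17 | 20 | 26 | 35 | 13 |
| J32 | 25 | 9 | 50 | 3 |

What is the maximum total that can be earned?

Treat each block as its own option and order by rate: J17/first 26 > J15/first 25 > J22/first 21 > J22/second 18 > J17/second 13 > J32/first 9 > J15/second 8 > J32/second 3.
J17 first at 26: fill all 20 ; 125 left.
J15 first at 25: fill all 30 ; 95 left.
J22 first at 21: fill all 50 ; 45 left.
Fill J22 second block (45 at 18) ; 0 left.
Total = 26×20 + 25×30 + 21×50 + 18×45 = 3130.

3130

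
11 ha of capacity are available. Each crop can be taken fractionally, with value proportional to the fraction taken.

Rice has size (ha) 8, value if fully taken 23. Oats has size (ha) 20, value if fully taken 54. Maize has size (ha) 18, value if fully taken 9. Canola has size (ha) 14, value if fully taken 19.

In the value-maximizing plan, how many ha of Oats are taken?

Sort by value density: Rice 23/8≈2.88, Oats 54/20≈2.7, Canola 19/14≈1.36, Maize 9/18≈0.5.
All 8 ha of Rice fit (value 23) → 3 remain.
Only 3 ha remain; take 3/20 of Oats for value 54×3/20 = 8.1.

3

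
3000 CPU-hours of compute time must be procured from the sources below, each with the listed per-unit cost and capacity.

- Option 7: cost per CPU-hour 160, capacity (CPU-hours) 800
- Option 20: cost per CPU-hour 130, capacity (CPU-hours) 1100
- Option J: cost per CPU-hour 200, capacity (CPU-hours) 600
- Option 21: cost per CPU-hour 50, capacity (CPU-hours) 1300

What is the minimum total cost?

Fill from the cheapest source first.
Option 21 at 50: take all 1300 CPU-hours — 1700 still needed.
Take 1100 from Option 20 at 130 — need 600 more.
Option 7 (160): take the remaining 600 — done.
Option J: unused.
Cost = 1300×50 + 1100×130 + 600×160 = 304000.

304000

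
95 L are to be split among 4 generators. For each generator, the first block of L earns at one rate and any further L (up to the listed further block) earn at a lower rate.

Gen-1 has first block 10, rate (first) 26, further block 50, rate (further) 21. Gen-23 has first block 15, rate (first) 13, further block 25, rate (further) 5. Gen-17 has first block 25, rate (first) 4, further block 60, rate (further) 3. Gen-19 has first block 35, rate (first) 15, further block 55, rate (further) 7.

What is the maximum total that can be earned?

Treat each block as its own option and order by rate: Gen-1/tier1 26 > Gen-1/tier2 21 > Gen-19/tier1 15 > Gen-23/tier1 13 > Gen-19/tier2 7 > Gen-23/tier2 5 > Gen-17/tier1 4 > Gen-17/tier2 3.
Gen-1 tier1 at 26: fill all 10 → 85 left.
Gen-1/tier2 (21): +50 → 35 left.
Gen-19/tier1 (15): +35 → 0 left.
Total = 26×10 + 21×50 + 15×35 = 1835.

1835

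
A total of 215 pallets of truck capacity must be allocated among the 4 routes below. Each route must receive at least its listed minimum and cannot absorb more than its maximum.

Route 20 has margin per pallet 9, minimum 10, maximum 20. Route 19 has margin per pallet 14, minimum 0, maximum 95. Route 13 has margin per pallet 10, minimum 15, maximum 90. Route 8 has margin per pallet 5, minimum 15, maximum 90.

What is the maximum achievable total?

Meeting every minimum uses 10+0+15+15 = 40 pallets, leaving 175.
Rank by margin per pallet: Route 19 14 > Route 13 10 > Route 20 9 > Route 8 5.
Give Route 19 95 more to hit its cap of 95 — 80 left.
Give Route 13 75 more to hit its cap of 90 — 5 left.
Route 20: +5 (room for 10) → 15. Pool exhausted.
Total = 9×15 + 14×95 + 10×90 + 5×15 = 2440.

2440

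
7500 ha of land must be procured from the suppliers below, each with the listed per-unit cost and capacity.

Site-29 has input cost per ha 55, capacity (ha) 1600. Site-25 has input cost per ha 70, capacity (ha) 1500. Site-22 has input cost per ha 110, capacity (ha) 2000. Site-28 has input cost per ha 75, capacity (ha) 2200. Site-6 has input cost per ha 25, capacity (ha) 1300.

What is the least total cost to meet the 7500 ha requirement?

489500

Cheapest first:
Site-6 at 25: take all 1300 ha ; 6200 still needed.
Site-29 at 55: take all 1600 ha ; 4600 still needed.
Site-25 (70): use full 1500 ; 3100 ha to go.
Take 2200 from Site-28 at 75 ; need 900 more.
Site-22 (110): take the remaining 900 ; done.
Cost = 1300×25 + 1600×55 + 1500×70 + 2200×75 + 900×110 = 489500.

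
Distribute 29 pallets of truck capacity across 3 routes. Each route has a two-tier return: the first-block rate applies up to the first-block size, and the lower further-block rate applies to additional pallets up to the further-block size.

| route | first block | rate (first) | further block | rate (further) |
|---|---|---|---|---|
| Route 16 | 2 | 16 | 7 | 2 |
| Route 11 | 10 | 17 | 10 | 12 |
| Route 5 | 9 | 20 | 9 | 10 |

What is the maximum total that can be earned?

Rank every tier by rate: Route 5/tier1 20 > Route 11/tier1 17 > Route 16/tier1 16 > Route 11/tier2 12 > Route 5/tier2 10 > Route 16/tier2 2.
Route 5/tier1 (20): +9 → 20 left.
Route 11/tier1 (17): +10 → 10 left.
Route 16/tier1 (16): +2 → 8 left.
8 remain; put them into Route 11 tier2 at 12.
Total = 20×9 + 17×10 + 16×2 + 12×8 = 478.

478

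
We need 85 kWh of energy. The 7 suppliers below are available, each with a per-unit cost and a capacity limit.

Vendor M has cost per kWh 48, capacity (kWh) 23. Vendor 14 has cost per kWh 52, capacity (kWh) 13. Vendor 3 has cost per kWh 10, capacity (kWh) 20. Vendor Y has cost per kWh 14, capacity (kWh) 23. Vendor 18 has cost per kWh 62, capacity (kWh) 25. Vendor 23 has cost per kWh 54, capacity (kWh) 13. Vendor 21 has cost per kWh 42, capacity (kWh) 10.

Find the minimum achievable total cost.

Cheapest first:
Vendor 3 (10): use full 20 — 65 kWh to go.
Vendor Y at 14: take all 23 kWh — 42 still needed.
Vendor 21 (42): use full 10 — 32 kWh to go.
Vendor M (48): use full 23 — 9 kWh to go.
Vendor 14 at 52: take 9 of its 13 — requirement met.
Vendor 23, Vendor 18: unused.
Cost = 20×10 + 23×14 + 10×42 + 23×48 + 9×52 = 2514.

2514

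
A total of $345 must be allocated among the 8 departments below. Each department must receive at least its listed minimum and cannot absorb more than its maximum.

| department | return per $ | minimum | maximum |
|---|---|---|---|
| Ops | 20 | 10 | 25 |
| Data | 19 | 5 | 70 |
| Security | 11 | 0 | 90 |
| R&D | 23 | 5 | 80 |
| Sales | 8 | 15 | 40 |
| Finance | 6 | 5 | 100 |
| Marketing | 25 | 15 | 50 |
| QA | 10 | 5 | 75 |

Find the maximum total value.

6160

Meeting every minimum uses 10+5+0+5+15+5+15+5 = 60 $, leaving 285.
Rank by return per $: Marketing 25 > R&D 23 > Ops 20 > Data 19 > Security 11 > QA 10 > Sales 8 > Finance 6.
Give Marketing 35 more to hit its cap of 50 ; 250 left.
Give R&D 75 more to hit its cap of 80 ; 175 left.
Ops: +15 to 25 (cap) ; 160 left.
Data takes 65 more to reach its cap of 70 ; 95 left.
Security: +90 to 90 (cap) ; 5 left.
QA has room for 70 more but only 5 remain, so it gets 10.
Total = 20×25 + 19×70 + 11×90 + 23×80 + 8×15 + 6×5 + 25×50 + 10×10 = 6160.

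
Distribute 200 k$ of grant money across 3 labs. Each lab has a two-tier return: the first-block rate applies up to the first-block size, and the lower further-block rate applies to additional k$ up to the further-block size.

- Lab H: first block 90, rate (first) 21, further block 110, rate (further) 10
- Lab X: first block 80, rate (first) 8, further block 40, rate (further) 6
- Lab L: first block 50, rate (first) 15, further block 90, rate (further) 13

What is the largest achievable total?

Treat each block as its own option and order by rate: Lab H/tier1 21 > Lab L/tier1 15 > Lab L/tier2 13 > Lab H/tier2 10 > Lab X/tier1 8 > Lab X/tier2 6.
Fill Lab H tier1 block (90 at 21) ; 110 left.
Lab L tier1 at 15: fill all 50 ; 60 left.
Lab L/tier2: +60 of 90 at 13; pool empty.
Total = 21×90 + 15×50 + 13×60 = 3420.

3420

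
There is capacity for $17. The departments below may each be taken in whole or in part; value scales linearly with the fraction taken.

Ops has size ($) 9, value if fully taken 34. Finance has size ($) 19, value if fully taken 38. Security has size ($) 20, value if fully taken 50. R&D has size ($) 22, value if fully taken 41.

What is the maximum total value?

54

Rank by value-to-size ratio: Ops 34/9≈3.78, Security 50/20≈2.5, Finance 38/19≈2, R&D 41/22≈1.86.
Ops: take in full, 9 $ for value 34 — 8 left.
Only 8 $ remain; take 8/20 of Security for value 50×8/20 = 20.
Total value = 54.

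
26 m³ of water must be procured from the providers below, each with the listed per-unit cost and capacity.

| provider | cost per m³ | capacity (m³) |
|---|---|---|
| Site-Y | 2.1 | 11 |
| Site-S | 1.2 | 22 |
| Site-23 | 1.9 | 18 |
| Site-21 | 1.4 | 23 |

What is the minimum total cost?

32

Fill from the cheapest provider first.
Take 22 from Site-S at 1.2 ; need 4 more.
Site-21 (1.4): take the remaining 4 ; done.
Site-23, Site-Y: unused.
Cost = 22×1.2 + 4×1.4 = 32.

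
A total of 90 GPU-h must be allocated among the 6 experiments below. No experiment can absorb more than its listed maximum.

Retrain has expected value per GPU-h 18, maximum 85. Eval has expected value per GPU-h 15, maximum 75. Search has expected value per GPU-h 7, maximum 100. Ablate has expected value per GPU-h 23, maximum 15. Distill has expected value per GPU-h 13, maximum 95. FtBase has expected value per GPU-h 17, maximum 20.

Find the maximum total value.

1695

Rank by expected value per GPU-h: Ablate 23 > Retrain 18 > FtBase 17 > Eval 15 > Distill 13 > Search 7.
Ablate takes 15 to reach its cap of 15 ; 75 left.
Retrain has room for 85 but only 75 remain, so it gets 75.
Total = 18×75 + 23×15 = 1695.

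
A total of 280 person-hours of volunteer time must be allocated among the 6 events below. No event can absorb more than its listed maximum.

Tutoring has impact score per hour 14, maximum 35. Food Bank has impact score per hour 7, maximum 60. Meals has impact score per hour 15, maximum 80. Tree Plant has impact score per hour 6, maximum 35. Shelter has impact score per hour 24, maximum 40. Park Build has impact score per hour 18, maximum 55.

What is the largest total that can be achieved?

4120

Order the events by impact score per hour: Shelter 24 > Park Build 18 > Meals 15 > Tutoring 14 > Food Bank 7 > Tree Plant 6.
Give Shelter 40 to hit its cap of 40 — 240 left.
Give Park Build 55 to hit its cap of 55 — 185 left.
Meals takes 80 to reach its cap of 80 — 105 left.
Give Tutoring 35 to hit its cap of 35 — 70 left.
Give Food Bank 60 to hit its cap of 60 — 10 left.
Tree Plant has room for 35 but only 10 remain, so it gets 10.
Total = 14×35 + 7×60 + 15×80 + 6×10 + 24×40 + 18×55 = 4120.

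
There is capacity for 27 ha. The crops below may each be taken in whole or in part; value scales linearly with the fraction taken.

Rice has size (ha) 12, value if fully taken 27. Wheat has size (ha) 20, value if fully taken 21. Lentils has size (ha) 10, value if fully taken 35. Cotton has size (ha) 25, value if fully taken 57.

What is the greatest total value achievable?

73.76

Rank by value-to-size ratio: Lentils 35/10≈3.5, Cotton 57/25≈2.28, Rice 27/12≈2.25, Wheat 21/20≈1.05.
All 10 ha of Lentils fit (value 35) ; 17 remain.
Fill the last 17 ha with part of Cotton: 17/25 of it earns 38.76.
Total value = 73.76.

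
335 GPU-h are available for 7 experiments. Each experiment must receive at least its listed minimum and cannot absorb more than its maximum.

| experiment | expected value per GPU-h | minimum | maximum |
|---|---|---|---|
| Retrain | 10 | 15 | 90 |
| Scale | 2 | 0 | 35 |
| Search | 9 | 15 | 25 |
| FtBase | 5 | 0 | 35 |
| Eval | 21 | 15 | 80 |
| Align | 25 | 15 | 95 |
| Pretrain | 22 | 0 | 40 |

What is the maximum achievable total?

6085

Meeting every minimum uses 15+0+15+0+15+15+0 = 60 GPU-h, leaving 275.
Rank by expected value per GPU-h: Align 25 > Pretrain 22 > Eval 21 > Retrain 10 > Search 9 > FtBase 5 > Scale 2.
Align: +80 to 95 (cap) → 195 left.
Pretrain takes 40 more to reach its cap of 40 → 155 left.
Eval takes 65 more to reach its cap of 80 → 90 left.
Give Retrain 75 more to hit its cap of 90 → 15 left.
Search: +10 to 25 (cap) → 5 left.
Only 5 left; FtBase takes them to reach 5.
Total = 10×90 + 9×25 + 5×5 + 21×80 + 25×95 + 22×40 = 6085.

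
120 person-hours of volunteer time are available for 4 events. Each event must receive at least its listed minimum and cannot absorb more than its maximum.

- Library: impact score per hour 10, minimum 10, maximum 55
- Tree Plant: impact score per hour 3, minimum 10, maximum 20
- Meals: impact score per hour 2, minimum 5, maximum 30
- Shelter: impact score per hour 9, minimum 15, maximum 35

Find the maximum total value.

945

Meeting every minimum uses 10+10+5+15 = 40 person-hours, leaving 80.
Order the events by impact score per hour: Library 10 > Shelter 9 > Tree Plant 3 > Meals 2.
Library: +45 to 55 (cap) ; 35 left.
Shelter: +20 to 35 (cap) ; 15 left.
Tree Plant: +10 to 20 (cap) ; 5 left.
Only 5 left; Meals takes them to reach 10.
Total = 10×55 + 3×20 + 2×10 + 9×35 = 945.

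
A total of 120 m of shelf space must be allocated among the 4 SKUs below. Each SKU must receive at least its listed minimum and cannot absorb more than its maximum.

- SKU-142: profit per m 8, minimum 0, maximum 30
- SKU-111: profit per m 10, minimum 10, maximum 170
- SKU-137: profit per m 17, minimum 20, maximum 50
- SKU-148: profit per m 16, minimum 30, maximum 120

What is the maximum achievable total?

Meeting every minimum uses 0+10+20+30 = 60 m, leaving 60.
Order the SKUs by profit per m: SKU-137 17 > SKU-148 16 > SKU-111 10 > SKU-142 8.
Give SKU-137 30 more to hit its cap of 50 — 30 left.
SKU-148 has room for 90 more but only 30 remain, so it gets 60.
Total = 10×10 + 17×50 + 16×60 = 1910.

1910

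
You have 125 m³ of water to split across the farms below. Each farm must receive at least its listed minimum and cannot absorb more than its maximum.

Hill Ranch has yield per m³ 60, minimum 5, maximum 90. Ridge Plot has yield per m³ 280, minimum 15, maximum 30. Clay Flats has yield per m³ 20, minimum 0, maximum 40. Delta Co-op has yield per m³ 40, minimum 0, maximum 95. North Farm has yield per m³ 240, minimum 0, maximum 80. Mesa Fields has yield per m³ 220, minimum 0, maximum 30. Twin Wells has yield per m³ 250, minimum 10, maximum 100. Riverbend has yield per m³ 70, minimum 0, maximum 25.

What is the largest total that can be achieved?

31200

Meeting every minimum uses 5+15+0+0+0+0+10+0 = 30 m³, leaving 95.
Highest yield per m³ first: Ridge Plot 280 > Twin Wells 250 > North Farm 240 > Mesa Fields 220 > Riverbend 70 > Hill Ranch 60 > Delta Co-op 40 > Clay Flats 20.
Ridge Plot: +15 to 30 (cap) — 80 left.
Only 80 left; Twin Wells takes them to reach 90.
Total = 60×5 + 280×30 + 250×90 = 31200.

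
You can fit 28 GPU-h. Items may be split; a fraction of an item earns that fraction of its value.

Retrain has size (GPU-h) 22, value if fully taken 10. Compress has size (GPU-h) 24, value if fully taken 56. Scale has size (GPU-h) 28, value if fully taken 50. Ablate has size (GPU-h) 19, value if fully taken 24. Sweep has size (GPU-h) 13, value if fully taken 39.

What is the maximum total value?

74

Best value per unit of size first: Sweep 39/13≈3, Compress 56/24≈2.33, Scale 50/28≈1.79, Ablate 24/19≈1.26, Retrain 10/22≈0.455.
Sweep: take in full, 13 GPU-h for value 39 — 15 left.
Fill the last 15 GPU-h with part of Compress: 15/24 of it earns 35.
Total value = 74.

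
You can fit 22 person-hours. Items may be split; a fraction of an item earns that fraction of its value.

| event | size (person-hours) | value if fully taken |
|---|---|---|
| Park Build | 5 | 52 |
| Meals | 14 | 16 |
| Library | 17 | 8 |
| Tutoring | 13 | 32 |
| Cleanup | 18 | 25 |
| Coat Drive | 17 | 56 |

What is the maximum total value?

108

Rank by value-to-size ratio: Park Build 52/5≈10.4, Coat Drive 56/17≈3.29, Tutoring 32/13≈2.46, Cleanup 25/18≈1.39, Meals 16/14≈1.14, Library 8/17≈0.471.
Park Build: take in full, 5 person-hours for value 52 → 17 left.
All 17 person-hours of Coat Drive fit (value 56) → 0 remain.
Total value = 108.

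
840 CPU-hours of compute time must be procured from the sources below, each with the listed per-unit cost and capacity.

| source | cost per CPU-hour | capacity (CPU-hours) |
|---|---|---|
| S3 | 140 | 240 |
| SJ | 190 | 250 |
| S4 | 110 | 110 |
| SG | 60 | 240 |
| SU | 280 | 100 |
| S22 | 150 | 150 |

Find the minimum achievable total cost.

101600

Cheapest first:
SG at 60: take all 240 CPU-hours → 600 still needed.
Take 110 from S4 at 110 → need 490 more.
S3 at 140: take all 240 CPU-hours → 250 still needed.
Take 150 from S22 at 150 → need 100 more.
Take 100 from SJ at 190 to finish.
SU: unused.
Cost = 240×60 + 110×110 + 240×140 + 150×150 + 100×190 = 101600.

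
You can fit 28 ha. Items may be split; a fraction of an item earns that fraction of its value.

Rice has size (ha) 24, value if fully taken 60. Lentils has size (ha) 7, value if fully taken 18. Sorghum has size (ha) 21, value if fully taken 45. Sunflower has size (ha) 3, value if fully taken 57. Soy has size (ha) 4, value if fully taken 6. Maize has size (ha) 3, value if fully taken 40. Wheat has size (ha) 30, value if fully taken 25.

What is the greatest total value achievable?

Best value per unit of size first: Sunflower 57/3≈19, Maize 40/3≈13.3, Lentils 18/7≈2.57, Rice 60/24≈2.5, Sorghum 45/21≈2.14, Soy 6/4≈1.5, Wheat 25/30≈0.833.
Sunflower: take in full, 3 ha for value 57 ; 25 left.
All 3 ha of Maize fit (value 40) ; 22 remain.
All 7 ha of Lentils fit (value 18) ; 15 remain.
15 ha left: a 15/24 share of Rice gives 60×15/24 = 37.5.
Total value = 152.5.

152.5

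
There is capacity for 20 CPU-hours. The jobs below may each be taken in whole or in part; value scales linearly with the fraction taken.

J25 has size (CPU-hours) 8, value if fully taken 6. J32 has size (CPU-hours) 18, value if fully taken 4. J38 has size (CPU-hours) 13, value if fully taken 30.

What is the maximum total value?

35.25

Best value per unit of size first: J38 30/13≈2.31, J25 6/8≈0.75, J32 4/18≈0.222.
All 13 CPU-hours of J38 fit (value 30) → 7 remain.
Fill the last 7 CPU-hours with part of J25: 7/8 of it earns 5.25.
Total value = 35.25.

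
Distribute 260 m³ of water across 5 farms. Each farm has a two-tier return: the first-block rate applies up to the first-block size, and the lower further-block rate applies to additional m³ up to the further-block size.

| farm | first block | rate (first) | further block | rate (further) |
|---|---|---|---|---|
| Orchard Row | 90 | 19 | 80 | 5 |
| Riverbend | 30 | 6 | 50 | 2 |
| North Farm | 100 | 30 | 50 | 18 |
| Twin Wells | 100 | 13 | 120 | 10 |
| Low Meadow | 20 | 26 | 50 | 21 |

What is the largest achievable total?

6280

Rank every tier by rate: North Farm/first 30 > Low Meadow/first 26 > Low Meadow/second 21 > Orchard Row/first 19 > North Farm/second 18 > Twin Wells/first 13 > Twin Wells/second 10 > Riverbend/first 6 > Orchard Row/second 5 > Riverbend/second 2.
North Farm first at 30: fill all 100 → 160 left.
Low Meadow/first (26): +20 → 140 left.
Fill Low Meadow second block (50 at 21) → 90 left.
Orchard Row first at 19: fill all 90 → 0 left.
Total = 30×100 + 26×20 + 21×50 + 19×90 = 6280.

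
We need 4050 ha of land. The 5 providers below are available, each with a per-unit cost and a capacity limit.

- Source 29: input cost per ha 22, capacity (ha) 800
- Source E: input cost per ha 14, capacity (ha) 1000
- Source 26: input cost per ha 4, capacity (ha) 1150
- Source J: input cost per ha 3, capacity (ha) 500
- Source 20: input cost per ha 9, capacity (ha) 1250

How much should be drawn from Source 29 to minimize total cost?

150

Cheapest first:
Source J at 3: take all 500 ha → 3550 still needed.
Source 26 at 4: take all 1150 ha → 2400 still needed.
Source 20 at 9: take all 1250 ha → 1150 still needed.
Take 1000 from Source E at 14 → need 150 more.
Source 29 (22): take the remaining 150 → done.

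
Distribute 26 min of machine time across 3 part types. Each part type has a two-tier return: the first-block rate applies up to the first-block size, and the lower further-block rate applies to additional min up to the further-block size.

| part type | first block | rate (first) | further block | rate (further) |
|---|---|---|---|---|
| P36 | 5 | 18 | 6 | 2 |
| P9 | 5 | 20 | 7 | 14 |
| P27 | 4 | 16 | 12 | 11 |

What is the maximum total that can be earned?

407

Order all 6 blocks by rate: P9/tier1 20 > P36/tier1 18 > P27/tier1 16 > P9/tier2 14 > P27/tier2 11 > P36/tier2 2.
Fill P9 tier1 block (5 at 20) — 21 left.
P36 tier1 at 18: fill all 5 — 16 left.
P27 tier1 at 16: fill all 4 — 12 left.
P9 tier2 at 14: fill all 7 — 5 left.
P27 tier2 at 11: only 5 left, fill 5.
Total = 20×5 + 18×5 + 16×4 + 14×7 + 11×5 = 407.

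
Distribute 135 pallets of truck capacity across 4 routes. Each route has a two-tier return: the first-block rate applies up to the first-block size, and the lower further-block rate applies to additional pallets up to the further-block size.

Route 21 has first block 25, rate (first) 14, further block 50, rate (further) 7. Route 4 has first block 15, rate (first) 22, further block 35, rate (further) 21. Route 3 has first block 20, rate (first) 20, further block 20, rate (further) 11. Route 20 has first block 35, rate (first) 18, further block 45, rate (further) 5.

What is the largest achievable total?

2500

Order all 8 blocks by rate: Route 4/first 22 > Route 4/second 21 > Route 3/first 20 > Route 20/first 18 > Route 21/first 14 > Route 3/second 11 > Route 21/second 7 > Route 20/second 5.
Fill Route 4 first block (15 at 22) → 120 left.
Route 4 second at 21: fill all 35 → 85 left.
Fill Route 3 first block (20 at 20) → 65 left.
Route 20/first (18): +35 → 30 left.
Route 21 first at 14: fill all 25 → 5 left.
Route 3 second at 11: only 5 left, fill 5.
Total = 22×15 + 21×35 + 20×20 + 18×35 + 14×25 + 11×5 = 2500.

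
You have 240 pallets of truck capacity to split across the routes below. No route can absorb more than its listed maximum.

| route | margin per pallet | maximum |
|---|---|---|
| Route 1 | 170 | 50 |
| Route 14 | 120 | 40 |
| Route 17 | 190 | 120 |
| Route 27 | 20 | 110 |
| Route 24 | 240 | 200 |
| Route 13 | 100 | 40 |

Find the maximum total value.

Order the routes by margin per pallet: Route 24 240 > Route 17 190 > Route 1 170 > Route 14 120 > Route 13 100 > Route 27 20.
Route 24 takes 200 to reach its cap of 200 — 40 left.
Route 17: +40 (room for 120) → 40. Pool exhausted.
Total = 190×40 + 240×200 = 55600.

55600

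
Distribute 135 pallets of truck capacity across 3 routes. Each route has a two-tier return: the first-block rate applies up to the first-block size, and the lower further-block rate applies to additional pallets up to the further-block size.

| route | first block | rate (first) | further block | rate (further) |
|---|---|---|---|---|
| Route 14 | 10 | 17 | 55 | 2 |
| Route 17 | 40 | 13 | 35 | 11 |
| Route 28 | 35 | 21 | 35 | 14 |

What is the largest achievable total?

2080

Treat each block as its own option and order by rate: Route 28/T1 21 > Route 14/T1 17 > Route 28/T2 14 > Route 17/T1 13 > Route 17/T2 11 > Route 14/T2 2.
Fill Route 28 T1 block (35 at 21) ; 100 left.
Fill Route 14 T1 block (10 at 17) ; 90 left.
Fill Route 28 T2 block (35 at 14) ; 55 left.
Route 17 T1 at 13: fill all 40 ; 15 left.
Route 17/T2: +15 of 35 at 11; pool empty.
Total = 21×35 + 17×10 + 14×35 + 13×40 + 11×15 = 2080.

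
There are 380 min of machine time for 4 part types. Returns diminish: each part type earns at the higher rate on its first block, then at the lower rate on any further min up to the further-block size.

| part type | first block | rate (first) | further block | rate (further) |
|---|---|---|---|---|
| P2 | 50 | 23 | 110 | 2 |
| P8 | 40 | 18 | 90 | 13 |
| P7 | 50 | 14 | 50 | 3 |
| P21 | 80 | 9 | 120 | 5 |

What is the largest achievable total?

Order all 8 blocks by rate: P2/T1 23 > P8/T1 18 > P7/T1 14 > P8/T2 13 > P21/T1 9 > P21/T2 5 > P7/T2 3 > P2/T2 2.
P2 T1 at 23: fill all 50 ; 330 left.
P8 T1 at 18: fill all 40 ; 290 left.
P7 T1 at 14: fill all 50 ; 240 left.
P8 T2 at 13: fill all 90 ; 150 left.
Fill P21 T1 block (80 at 9) ; 70 left.
70 remain; put them into P21 T2 at 5.
Total = 23×50 + 18×40 + 14×50 + 13×90 + 9×80 + 5×70 = 4810.

4810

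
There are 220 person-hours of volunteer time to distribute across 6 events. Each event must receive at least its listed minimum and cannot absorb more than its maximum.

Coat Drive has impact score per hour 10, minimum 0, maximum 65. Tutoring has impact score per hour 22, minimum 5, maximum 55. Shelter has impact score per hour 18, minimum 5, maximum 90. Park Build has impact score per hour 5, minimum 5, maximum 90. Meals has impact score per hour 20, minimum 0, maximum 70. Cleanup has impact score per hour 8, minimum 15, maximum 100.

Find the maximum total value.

Meeting every minimum uses 0+5+5+5+0+15 = 30 person-hours, leaving 190.
Rank by impact score per hour: Tutoring 22 > Meals 20 > Shelter 18 > Coat Drive 10 > Cleanup 8 > Park Build 5.
Give Tutoring 50 more to hit its cap of 55 ; 140 left.
Give Meals 70 more to hit its cap of 70 ; 70 left.
Only 70 left; Shelter takes them to reach 75.
Total = 22×55 + 18×75 + 5×5 + 20×70 + 8×15 = 4105.

4105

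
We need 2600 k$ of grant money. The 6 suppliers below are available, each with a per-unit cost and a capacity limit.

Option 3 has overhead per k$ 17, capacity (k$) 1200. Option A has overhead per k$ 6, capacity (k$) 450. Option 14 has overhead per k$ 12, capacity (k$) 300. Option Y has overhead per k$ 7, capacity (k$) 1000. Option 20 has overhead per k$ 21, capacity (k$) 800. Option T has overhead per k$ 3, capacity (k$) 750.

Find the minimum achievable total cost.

Use suppliers in increasing cost order.
Option T at 3: take all 750 k$ → 1850 still needed.
Take 450 from Option A at 6 → need 1400 more.
Take 1000 from Option Y at 7 → need 400 more.
Take 300 from Option 14 at 12 → need 100 more.
Take 100 from Option 3 at 17 to finish.
Option 20: unused.
Cost = 750×3 + 450×6 + 1000×7 + 300×12 + 100×17 = 17250.

17250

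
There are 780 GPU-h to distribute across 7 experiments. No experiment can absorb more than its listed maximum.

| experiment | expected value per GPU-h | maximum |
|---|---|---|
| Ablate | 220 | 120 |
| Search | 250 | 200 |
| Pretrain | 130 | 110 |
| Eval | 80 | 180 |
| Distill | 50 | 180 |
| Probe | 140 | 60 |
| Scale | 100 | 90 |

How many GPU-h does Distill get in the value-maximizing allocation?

Rank by expected value per GPU-h: Search 250 > Ablate 220 > Probe 140 > Pretrain 130 > Scale 100 > Eval 80 > Distill 50.
Give Search 200 to hit its cap of 200 — 580 left.
Ablate: +120 to 120 (cap) — 460 left.
Probe takes 60 to reach its cap of 60 — 400 left.
Give Pretrain 110 to hit its cap of 110 — 290 left.
Scale takes 90 to reach its cap of 90 — 200 left.
Give Eval 180 to hit its cap of 180 — 20 left.
Distill has room for 180 but only 20 remain, so it gets 20.

20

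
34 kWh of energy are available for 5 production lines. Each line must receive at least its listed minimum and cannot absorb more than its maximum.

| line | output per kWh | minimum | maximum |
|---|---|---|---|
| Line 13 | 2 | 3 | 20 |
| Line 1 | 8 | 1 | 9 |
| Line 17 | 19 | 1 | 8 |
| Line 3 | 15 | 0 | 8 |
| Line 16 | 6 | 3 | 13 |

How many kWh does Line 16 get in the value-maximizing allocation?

Meeting every minimum uses 3+1+1+0+3 = 8 kWh, leaving 26.
Rank by output per kWh: Line 17 19 > Line 3 15 > Line 1 8 > Line 16 6 > Line 13 2.
Line 17: +7 to 8 (cap) ; 19 left.
Line 3 takes 8 more to reach its cap of 8 ; 11 left.
Line 1: +8 to 9 (cap) ; 3 left.
Line 16 has room for 10 more but only 3 remain, so it gets 6.

6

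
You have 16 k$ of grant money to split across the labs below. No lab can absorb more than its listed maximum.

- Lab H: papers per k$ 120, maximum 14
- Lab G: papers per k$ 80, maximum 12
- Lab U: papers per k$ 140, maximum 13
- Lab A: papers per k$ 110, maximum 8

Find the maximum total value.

2180

Highest papers per k$ first: Lab U 140 > Lab H 120 > Lab A 110 > Lab G 80.
Lab U: +13 to 13 (cap) → 3 left.
Only 3 left; Lab H takes them to reach 3.
Total = 120×3 + 140×13 = 2180.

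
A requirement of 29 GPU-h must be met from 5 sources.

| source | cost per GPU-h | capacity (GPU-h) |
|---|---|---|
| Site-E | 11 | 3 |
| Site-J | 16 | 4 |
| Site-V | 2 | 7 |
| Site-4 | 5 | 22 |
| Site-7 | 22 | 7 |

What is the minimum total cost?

124

Fill from the cheapest source first.
Take 7 from Site-V at 2 ; need 22 more.
Site-4 (5): use full 22 ; 0 GPU-h to go.
Site-E, Site-J, Site-7: unused.
Cost = 7×2 + 22×5 = 124.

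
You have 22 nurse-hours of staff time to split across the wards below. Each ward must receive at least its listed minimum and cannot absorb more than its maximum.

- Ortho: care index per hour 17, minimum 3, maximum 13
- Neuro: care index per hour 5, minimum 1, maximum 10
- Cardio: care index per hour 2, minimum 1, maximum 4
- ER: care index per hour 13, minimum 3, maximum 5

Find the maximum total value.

Meeting every minimum uses 3+1+1+3 = 8 nurse-hours, leaving 14.
Highest care index per hour first: Ortho 17 > ER 13 > Neuro 5 > Cardio 2.
Ortho: +10 to 13 (cap) ; 4 left.
ER: +2 to 5 (cap) ; 2 left.
Neuro has room for 9 more but only 2 remain, so it gets 3.
Total = 17×13 + 5×3 + 2×1 + 13×5 = 303.

303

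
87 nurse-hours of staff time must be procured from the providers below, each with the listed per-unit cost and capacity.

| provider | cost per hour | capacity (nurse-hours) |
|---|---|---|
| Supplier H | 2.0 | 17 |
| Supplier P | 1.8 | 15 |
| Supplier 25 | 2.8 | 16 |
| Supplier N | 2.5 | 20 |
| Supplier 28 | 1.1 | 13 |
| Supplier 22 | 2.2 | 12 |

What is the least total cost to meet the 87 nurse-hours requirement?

Use providers in increasing cost order.
Take 13 from Supplier 28 at 1.1 → need 74 more.
Supplier P (1.8): use full 15 → 59 nurse-hours to go.
Supplier H at 2.0: take all 17 nurse-hours → 42 still needed.
Supplier 22 (2.2): use full 12 → 30 nurse-hours to go.
Supplier N at 2.5: take all 20 nurse-hours → 10 still needed.
Supplier 25 (2.8): take the remaining 10 → done.
Cost = 13×1.1 + 15×1.8 + 17×2.0 + 12×2.2 + 20×2.5 + 10×2.8 = 179.7.

179.7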